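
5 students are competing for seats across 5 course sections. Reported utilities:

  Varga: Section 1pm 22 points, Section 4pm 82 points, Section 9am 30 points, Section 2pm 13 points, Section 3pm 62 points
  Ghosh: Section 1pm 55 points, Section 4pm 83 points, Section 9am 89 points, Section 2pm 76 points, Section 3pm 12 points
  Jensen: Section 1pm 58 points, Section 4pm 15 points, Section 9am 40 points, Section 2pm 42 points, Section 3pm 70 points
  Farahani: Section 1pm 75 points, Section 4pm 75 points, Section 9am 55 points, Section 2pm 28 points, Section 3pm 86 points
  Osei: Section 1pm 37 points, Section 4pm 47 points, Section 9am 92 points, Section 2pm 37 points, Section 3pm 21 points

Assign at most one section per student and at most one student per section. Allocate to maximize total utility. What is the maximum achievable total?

Optimal: Varga→Section 4pm (82 points), Ghosh→Section 2pm (76 points), Jensen→Section 3pm (70 points), Farahani→Section 1pm (75 points), Osei→Section 9am (92 points) — total 82+76+70+75+92 = 395 points.
Column-greedy (each section in turn goes to its best remaining student) gives 354 points, worse by 41.
Checked against all permutations: 395 points is optimal.

Max total: 395 points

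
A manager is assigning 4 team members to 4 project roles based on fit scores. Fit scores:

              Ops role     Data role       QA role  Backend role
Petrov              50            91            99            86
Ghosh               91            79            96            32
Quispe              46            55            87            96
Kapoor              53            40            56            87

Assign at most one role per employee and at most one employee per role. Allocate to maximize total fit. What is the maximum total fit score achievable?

Maximum total: 356 pts

This is a one-to-one assignment (maximum-weight bipartite matching).
Optimal: Petrov→Data role (91 pts), Ghosh→Ops role (91 pts), Quispe→QA role (87 pts), Kapoor→Backend role (87 pts) — total 91+91+87+87 = 356 pts.
Row-greedy (each employee in turn takes its best remaining role) gives 326 pts, worse by 30.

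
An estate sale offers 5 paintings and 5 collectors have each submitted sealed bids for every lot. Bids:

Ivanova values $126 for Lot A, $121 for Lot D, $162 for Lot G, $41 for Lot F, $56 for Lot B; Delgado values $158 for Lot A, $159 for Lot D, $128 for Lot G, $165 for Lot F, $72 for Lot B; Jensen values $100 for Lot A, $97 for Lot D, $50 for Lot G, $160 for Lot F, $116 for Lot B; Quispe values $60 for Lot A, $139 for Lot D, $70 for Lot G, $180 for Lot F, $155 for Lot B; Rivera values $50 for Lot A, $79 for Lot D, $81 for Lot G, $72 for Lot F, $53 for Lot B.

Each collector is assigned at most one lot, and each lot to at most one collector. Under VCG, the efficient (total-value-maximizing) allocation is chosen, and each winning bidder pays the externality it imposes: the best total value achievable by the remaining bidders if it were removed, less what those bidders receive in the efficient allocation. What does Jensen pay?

Efficient allocation: Ivanova→Lot G ($162), Delgado→Lot A ($158), Jensen→Lot F ($160), Quispe→Lot B ($155), Rivera→Lot D ($79); total welfare W = $714.
Jensen receives Lot F at value $160, so the others get W − 160 = $554.
Without Jensen: best allocation of the remaining 4 bidders over all 5 lots is Ivanova→Lot G ($162), Delgado→Lot A ($158), Quispe→Lot F ($180), Rivera→Lot D ($79), total $579.
VCG payment = (others' best without Jensen) − (others' welfare with Jensen) = 579 − 554 = $25.

Jensen pays $25.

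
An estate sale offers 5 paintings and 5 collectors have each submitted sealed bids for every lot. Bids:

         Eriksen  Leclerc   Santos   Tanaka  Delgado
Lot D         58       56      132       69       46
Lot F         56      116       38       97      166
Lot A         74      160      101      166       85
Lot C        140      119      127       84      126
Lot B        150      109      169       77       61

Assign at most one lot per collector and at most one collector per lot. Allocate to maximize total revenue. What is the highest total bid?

Maximum total: $733

Optimal: Eriksen→Lot B ($150), Leclerc→Lot C ($119), Santos→Lot D ($132), Tanaka→Lot A ($166), Delgado→Lot F ($166) — total 150+119+132+166+166 = $733.
Row-greedy (each collector in turn takes its best remaining lot) gives $665, worse by 68.
Next-best assignment: Eriksen→Lot C, Leclerc→Lot B, Santos→Lot D, Tanaka→Lot A, Delgado→Lot F = $713.
Checked against all permutations: $733 is optimal.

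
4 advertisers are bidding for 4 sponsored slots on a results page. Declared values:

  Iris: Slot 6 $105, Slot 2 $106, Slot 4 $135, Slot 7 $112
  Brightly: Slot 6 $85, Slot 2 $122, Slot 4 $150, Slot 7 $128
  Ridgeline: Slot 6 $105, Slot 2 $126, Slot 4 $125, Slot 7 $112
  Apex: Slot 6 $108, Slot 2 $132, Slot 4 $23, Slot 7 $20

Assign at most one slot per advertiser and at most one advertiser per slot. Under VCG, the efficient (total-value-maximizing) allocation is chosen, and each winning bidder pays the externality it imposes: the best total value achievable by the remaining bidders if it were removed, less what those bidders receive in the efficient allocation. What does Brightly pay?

Brightly pays $7.

Efficient allocation: Iris→Slot 4 ($135), Brightly→Slot 7 ($128), Ridgeline→Slot 6 ($105), Apex→Slot 2 ($132); total welfare W = $500.
Brightly receives Slot 7 at value $128, so the others get W − 128 = $372.
Without Brightly: best allocation of the remaining 3 bidders over all 4 slots is Iris→Slot 4 ($135), Ridgeline→Slot 7 ($112), Apex→Slot 2 ($132), total $379.
VCG payment = (others' best without Brightly) − (others' welfare with Brightly) = 379 − 372 = $7.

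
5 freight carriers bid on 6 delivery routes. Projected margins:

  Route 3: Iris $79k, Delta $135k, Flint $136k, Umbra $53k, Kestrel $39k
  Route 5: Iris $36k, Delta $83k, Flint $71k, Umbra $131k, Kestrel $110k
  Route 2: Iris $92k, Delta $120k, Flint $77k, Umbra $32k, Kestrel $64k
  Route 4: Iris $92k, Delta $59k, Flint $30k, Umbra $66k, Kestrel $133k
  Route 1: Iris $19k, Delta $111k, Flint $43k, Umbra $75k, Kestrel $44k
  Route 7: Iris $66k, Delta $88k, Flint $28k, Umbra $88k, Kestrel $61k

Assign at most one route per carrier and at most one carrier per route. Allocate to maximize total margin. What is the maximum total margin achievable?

This is a one-to-one assignment (maximum-weight bipartite matching).
Optimal: Iris→Route 2 ($92k), Delta→Route 1 ($111k), Flint→Route 3 ($136k), Umbra→Route 5 ($131k), Kestrel→Route 4 ($133k) — total 92+111+136+131+133 = $603k.
Column-greedy (each route in turn goes to its best remaining carrier) gives $539k, worse by 64.

Maximum total: $603k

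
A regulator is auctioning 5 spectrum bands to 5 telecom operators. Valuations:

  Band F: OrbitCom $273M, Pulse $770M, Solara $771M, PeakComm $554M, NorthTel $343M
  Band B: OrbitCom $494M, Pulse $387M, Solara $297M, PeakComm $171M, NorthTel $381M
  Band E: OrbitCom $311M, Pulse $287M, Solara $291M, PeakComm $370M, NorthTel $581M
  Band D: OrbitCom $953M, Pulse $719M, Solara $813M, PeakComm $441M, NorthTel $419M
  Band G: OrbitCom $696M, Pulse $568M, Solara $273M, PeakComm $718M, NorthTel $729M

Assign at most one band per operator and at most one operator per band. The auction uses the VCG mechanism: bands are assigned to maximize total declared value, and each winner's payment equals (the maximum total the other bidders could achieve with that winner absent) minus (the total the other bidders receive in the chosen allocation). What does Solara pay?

Solara pays $383M.

Efficient allocation: OrbitCom→Band D ($953M), Pulse→Band B ($387M), Solara→Band F ($771M), PeakComm→Band G ($718M), NorthTel→Band E ($581M); total welfare W = $3410M.
Solara receives Band F at value $771M, so the others get W − 771 = $2639M.
Without Solara: best allocation of the remaining 4 bidders over all 5 bands is OrbitCom→Band D ($953M), Pulse→Band F ($770M), PeakComm→Band G ($718M), NorthTel→Band E ($581M), total $3022M.
VCG payment = (others' best without Solara) − (others' welfare with Solara) = 3022 − 2639 = $383M.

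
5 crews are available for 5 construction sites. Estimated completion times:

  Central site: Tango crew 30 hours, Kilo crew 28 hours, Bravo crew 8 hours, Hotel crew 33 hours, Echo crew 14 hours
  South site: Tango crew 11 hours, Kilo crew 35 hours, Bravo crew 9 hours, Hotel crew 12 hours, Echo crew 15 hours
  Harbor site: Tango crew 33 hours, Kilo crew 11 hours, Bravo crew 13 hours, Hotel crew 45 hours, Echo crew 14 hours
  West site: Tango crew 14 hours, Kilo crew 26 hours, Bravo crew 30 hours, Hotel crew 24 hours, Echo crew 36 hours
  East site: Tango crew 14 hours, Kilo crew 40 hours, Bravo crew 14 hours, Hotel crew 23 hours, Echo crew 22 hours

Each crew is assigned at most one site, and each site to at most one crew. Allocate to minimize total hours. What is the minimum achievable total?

Minimum total: 65 hours

Optimal: Tango crew→West site (14 hours), Kilo crew→Harbor site (11 hours), Bravo crew→East site (14 hours), Hotel crew→South site (12 hours), Echo crew→Central site (14 hours) — total 14+11+14+12+14 = 65 hours.
Column-greedy (each site in turn goes to its cheapest remaining crew) gives 76 hours, worse by 11.
Next-best assignment: Tango crew→West site, Kilo crew→Harbor site, Bravo crew→Central site, Hotel crew→South site, Echo crew→East site = 67 hours.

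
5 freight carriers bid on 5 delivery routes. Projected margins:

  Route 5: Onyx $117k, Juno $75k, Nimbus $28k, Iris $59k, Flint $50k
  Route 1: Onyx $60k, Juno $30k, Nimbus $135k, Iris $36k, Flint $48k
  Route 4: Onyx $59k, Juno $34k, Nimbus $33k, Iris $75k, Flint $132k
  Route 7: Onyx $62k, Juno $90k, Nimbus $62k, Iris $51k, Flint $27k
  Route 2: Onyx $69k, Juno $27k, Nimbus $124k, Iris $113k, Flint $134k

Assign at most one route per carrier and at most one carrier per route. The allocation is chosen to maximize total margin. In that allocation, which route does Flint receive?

Flint receives Route 4.

Optimal: Onyx→Route 5 ($117k), Juno→Route 7 ($90k), Nimbus→Route 1 ($135k), Iris→Route 2 ($113k), Flint→Route 4 ($132k) — total 117+90+135+113+132 = $587k.
Max-entry greedy (repeatedly take the single best remaining cell) gives $551k, worse by 36.
Flint's own top route is Route 2 ($134k), but forcing Flint→Route 2 and reassigning the rest optimally gives only $551k — worse by 36.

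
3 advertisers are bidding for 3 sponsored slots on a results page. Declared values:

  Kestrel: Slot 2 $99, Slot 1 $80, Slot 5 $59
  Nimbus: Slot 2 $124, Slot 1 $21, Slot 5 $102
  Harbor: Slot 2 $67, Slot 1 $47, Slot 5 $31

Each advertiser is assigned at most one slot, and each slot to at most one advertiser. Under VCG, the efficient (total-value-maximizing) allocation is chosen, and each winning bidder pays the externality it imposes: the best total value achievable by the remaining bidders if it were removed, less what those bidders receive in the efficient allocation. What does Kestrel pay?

Efficient allocation: Kestrel→Slot 1 ($80), Nimbus→Slot 5 ($102), Harbor→Slot 2 ($67); total welfare W = $249.
Kestrel receives Slot 1 at value $80, so the others get W − 80 = $169.
Without Kestrel: best allocation of the remaining 2 bidders over all 3 slots is Nimbus→Slot 2 ($124), Harbor→Slot 1 ($47), total $171.
VCG payment = (others' best without Kestrel) − (others' welfare with Kestrel) = 171 − 169 = $2.

Kestrel pays $2.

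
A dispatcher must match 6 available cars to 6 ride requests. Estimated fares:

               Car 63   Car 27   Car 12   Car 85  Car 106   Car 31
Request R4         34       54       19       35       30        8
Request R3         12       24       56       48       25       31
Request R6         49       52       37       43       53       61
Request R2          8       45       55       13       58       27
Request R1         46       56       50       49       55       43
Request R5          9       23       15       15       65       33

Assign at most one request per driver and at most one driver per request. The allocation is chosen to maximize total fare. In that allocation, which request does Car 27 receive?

Optimal: Car 63→Request R1 ($46), Car 27→Request R4 ($54), Car 12→Request R2 ($55), Car 85→Request R3 ($48), Car 106→Request R5 ($65), Car 31→Request R6 ($61) — total 46+54+55+48+65+61 = $329.
Row-greedy (each driver in turn takes its best remaining request) gives $288, worse by 41.
Next-best assignment: Car 63→Request R4, Car 27→Request R1, Car 12→Request R2, Car 85→Request R3, Car 106→Request R5, Car 31→Request R6 = $319.
Swapping Car 31↔Car 106 (Car 31→Request R5 $33, Car 106→Request R6 $53) loses 40.
Car 27's own top request is Request R1 ($56), but forcing Car 27→Request R1 and reassigning the rest optimally gives only $319 — worse by 10.

Car 27 receives Request R4.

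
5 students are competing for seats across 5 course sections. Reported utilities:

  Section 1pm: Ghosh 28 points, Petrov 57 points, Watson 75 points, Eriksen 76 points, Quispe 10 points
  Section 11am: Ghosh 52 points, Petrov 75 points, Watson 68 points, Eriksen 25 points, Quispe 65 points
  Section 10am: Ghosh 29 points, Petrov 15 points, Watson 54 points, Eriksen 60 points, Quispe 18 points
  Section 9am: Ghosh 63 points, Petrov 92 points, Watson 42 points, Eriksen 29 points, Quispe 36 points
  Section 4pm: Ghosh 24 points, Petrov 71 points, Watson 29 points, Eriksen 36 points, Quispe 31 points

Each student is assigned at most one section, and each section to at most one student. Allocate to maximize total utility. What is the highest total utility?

Maximum total: 334 points

This is the linear assignment problem.
Optimal: Ghosh→Section 9am (63 points), Petrov→Section 4pm (71 points), Watson→Section 1pm (75 points), Eriksen→Section 10am (60 points), Quispe→Section 11am (65 points) — total 63+71+75+60+65 = 334 points.
Max-entry greedy (repeatedly take the single best remaining cell) gives 296 points, worse by 38.
Next-best assignment: Ghosh→Section 9am, Petrov→Section 4pm, Watson→Section 10am, Eriksen→Section 1pm, Quispe→Section 11am = 329 points.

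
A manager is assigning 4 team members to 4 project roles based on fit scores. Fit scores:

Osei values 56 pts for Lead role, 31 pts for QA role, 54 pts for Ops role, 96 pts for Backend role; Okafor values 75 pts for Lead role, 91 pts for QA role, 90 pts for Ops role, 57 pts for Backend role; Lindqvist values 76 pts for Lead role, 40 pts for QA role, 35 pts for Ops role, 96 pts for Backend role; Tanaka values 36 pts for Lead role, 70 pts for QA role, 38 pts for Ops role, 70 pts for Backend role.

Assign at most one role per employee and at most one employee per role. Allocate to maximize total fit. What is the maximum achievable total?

Optimal: Osei→Backend role (96 pts), Okafor→Ops role (90 pts), Lindqvist→Lead role (76 pts), Tanaka→QA role (70 pts) — total 96+90+76+70 = 332 pts.
Max-entry greedy (repeatedly take the single best remaining cell) gives 301 pts, worse by 31.

Max total: 332 pts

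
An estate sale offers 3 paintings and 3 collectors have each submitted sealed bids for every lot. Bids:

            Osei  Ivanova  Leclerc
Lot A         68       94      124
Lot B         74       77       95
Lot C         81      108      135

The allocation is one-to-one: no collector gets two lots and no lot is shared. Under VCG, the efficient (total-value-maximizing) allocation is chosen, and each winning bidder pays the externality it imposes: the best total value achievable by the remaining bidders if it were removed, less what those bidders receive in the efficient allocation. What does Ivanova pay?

Ivanova pays $11.

Efficient allocation: Osei→Lot B ($74), Ivanova→Lot C ($108), Leclerc→Lot A ($124); total welfare W = $306.
Ivanova receives Lot C at value $108, so the others get W − 108 = $198.
Without Ivanova: best allocation of the remaining 2 bidders over all 3 lots is Osei→Lot B ($74), Leclerc→Lot C ($135), total $209.
VCG payment = (others' best without Ivanova) − (others' welfare with Ivanova) = 209 − 198 = $11.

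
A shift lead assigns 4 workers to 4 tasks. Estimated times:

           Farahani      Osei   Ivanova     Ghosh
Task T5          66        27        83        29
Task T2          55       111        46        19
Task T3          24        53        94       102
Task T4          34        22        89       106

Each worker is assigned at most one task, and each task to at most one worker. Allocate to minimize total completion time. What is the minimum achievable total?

Min total: 121 min

Optimal: Farahani→Task T3 (24 min), Osei→Task T4 (22 min), Ivanova→Task T2 (46 min), Ghosh→Task T5 (29 min) — total 24+22+46+29 = 121 min.
Min-entry greedy (repeatedly take the single cheapest remaining cell) gives 148 min, worse by 27.
Swapping Farahani↔Ghosh (Farahani→Task T5 66 min, Ghosh→Task T3 102 min) adds 115.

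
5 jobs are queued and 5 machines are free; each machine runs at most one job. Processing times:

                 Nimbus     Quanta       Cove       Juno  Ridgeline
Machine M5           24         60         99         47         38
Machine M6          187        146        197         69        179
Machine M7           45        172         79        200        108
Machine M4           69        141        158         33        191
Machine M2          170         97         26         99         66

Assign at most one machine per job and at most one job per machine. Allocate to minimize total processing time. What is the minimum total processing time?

Optimal: Nimbus→Machine M7 (45 min), Quanta→Machine M6 (146 min), Cove→Machine M2 (26 min), Juno→Machine M4 (33 min), Ridgeline→Machine M5 (38 min) — total 45+146+26+33+38 = 288 min.
Min-entry greedy (repeatedly take the single cheapest remaining cell) gives 337 min, worse by 49.
Next-best assignment: Nimbus→Machine M7, Quanta→Machine M4, Cove→Machine M2, Juno→Machine M6, Ridgeline→Machine M5 = 319 min.

Min total: 288 min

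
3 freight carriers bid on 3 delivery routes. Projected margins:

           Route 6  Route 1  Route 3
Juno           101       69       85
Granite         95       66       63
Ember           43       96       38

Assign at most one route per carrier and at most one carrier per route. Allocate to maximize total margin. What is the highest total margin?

Maximum total: $276k

Treat this as an assignment problem: match each carrier to one route.
Optimal: Juno→Route 3 ($85k), Granite→Route 6 ($95k), Ember→Route 1 ($96k) — total 85+95+96 = $276k.
Max-entry greedy (repeatedly take the single best remaining cell) gives $260k, worse by 16.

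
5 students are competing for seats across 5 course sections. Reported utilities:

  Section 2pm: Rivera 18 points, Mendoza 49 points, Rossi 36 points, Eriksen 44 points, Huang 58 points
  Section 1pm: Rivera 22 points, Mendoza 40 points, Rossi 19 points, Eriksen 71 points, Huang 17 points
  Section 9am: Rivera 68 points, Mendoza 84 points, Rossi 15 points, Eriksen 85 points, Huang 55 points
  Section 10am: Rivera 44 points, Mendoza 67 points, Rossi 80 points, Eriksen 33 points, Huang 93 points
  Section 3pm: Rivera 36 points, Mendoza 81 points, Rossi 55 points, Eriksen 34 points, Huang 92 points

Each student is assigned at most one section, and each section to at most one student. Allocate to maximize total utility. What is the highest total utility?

Optimal: Rivera→Section 9am (68 points), Mendoza→Section 2pm (49 points), Rossi→Section 10am (80 points), Eriksen→Section 1pm (71 points), Huang→Section 3pm (92 points) — total 68+49+80+71+92 = 360 points.
Column-greedy (each section in turn goes to its best remaining student) gives 329 points, worse by 31.
Next-best assignment: Rivera→Section 9am, Mendoza→Section 3pm, Rossi→Section 10am, Eriksen→Section 1pm, Huang→Section 2pm = 358 points.
Swapping Mendoza↔Eriksen (Mendoza→Section 1pm 40 points, Eriksen→Section 2pm 44 points) loses 36.
Checked against all permutations: 360 points is optimal.

Maximum total: 360 points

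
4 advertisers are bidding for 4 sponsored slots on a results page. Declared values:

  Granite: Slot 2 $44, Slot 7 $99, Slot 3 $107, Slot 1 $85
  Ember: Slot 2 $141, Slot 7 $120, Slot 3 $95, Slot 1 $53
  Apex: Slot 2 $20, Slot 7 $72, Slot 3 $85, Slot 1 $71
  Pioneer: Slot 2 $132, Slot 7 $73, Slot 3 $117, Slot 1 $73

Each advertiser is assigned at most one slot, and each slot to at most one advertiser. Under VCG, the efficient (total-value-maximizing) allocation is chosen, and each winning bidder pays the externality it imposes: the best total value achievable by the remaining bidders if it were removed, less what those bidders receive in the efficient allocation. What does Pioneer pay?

Pioneer pays $27.

Efficient allocation: Granite→Slot 3 ($107), Ember→Slot 7 ($120), Apex→Slot 1 ($71), Pioneer→Slot 2 ($132); total welfare W = $430.
Pioneer receives Slot 2 at value $132, so the others get W − 132 = $298.
Without Pioneer: best allocation of the remaining 3 bidders over all 4 slots is Granite→Slot 7 ($99), Ember→Slot 2 ($141), Apex→Slot 3 ($85), total $325.
VCG payment = (others' best without Pioneer) − (others' welfare with Pioneer) = 325 − 298 = $27.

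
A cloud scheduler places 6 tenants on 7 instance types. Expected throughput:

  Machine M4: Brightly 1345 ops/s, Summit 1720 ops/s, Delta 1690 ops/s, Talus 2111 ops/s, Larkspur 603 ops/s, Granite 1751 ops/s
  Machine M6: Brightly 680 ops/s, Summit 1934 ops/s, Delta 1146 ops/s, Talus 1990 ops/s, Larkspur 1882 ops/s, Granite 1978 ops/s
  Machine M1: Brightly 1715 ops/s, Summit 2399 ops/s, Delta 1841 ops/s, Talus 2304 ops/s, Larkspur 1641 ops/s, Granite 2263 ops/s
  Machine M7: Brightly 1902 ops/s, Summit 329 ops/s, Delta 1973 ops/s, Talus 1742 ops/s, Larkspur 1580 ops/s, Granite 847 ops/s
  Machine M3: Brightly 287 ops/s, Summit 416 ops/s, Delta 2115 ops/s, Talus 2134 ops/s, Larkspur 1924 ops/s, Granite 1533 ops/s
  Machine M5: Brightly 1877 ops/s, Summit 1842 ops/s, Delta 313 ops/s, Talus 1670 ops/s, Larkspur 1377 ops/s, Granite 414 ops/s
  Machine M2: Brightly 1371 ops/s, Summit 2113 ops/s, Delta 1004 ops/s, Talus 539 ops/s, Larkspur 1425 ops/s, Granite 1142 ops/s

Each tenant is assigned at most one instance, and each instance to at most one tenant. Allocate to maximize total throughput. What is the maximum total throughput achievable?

Maximum total: 12386 ops/s

Optimal: Brightly→Machine M7 (1902 ops/s), Summit→Machine M2 (2113 ops/s), Delta→Machine M3 (2115 ops/s), Talus→Machine M4 (2111 ops/s), Larkspur→Machine M6 (1882 ops/s), Granite→Machine M1 (2263 ops/s) — total 1902+2113+2115+2111+1882+2263 = 12386 ops/s.
Checked against all permutations: 12386 ops/s is optimal.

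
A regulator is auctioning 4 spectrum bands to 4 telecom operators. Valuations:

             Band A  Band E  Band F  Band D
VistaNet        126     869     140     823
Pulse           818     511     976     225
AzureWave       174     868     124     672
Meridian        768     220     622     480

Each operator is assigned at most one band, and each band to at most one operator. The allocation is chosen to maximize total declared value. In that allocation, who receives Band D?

VistaNet receives Band D.

Treat this as an assignment problem: match each operator to one band.
Optimal: VistaNet→Band D ($823M), Pulse→Band F ($976M), AzureWave→Band E ($868M), Meridian→Band A ($768M) — total 823+976+868+768 = $3435M.
Row-greedy (each operator in turn takes its best remaining band) gives $3285M, worse by 150.
Next-best assignment: VistaNet→Band E, Pulse→Band F, AzureWave→Band D, Meridian→Band A = $3285M.
Swapping VistaNet↔Meridian (VistaNet→Band A $126M, Meridian→Band D $480M) loses 985.
VistaNet's own top band is Band E ($869M), but forcing VistaNet→Band E and reassigning the rest optimally gives only $3285M — worse by 150.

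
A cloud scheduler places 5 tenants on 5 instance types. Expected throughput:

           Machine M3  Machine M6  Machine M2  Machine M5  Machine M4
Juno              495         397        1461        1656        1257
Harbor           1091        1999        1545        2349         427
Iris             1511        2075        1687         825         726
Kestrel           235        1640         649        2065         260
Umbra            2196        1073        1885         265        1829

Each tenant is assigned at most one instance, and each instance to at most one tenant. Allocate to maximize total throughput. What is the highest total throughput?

Maximum total: 9204 ops/s

Optimal: Juno→Machine M4 (1257 ops/s), Harbor→Machine M6 (1999 ops/s), Iris→Machine M2 (1687 ops/s), Kestrel→Machine M5 (2065 ops/s), Umbra→Machine M3 (2196 ops/s) — total 1257+1999+1687+2065+2196 = 9204 ops/s.
Max-entry greedy (repeatedly take the single best remaining cell) gives 8341 ops/s, worse by 863.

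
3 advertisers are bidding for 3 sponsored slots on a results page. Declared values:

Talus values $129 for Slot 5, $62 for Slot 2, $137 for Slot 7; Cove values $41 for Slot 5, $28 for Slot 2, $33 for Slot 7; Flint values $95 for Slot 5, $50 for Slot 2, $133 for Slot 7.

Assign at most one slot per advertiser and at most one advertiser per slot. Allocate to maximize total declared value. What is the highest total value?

Optimal: Talus→Slot 5 ($129), Cove→Slot 2 ($28), Flint→Slot 7 ($133) — total 129+28+133 = $290.
Max-entry greedy (repeatedly take the single best remaining cell) gives $260, worse by 30.
Every other assignment is strictly worse.

Max total: $290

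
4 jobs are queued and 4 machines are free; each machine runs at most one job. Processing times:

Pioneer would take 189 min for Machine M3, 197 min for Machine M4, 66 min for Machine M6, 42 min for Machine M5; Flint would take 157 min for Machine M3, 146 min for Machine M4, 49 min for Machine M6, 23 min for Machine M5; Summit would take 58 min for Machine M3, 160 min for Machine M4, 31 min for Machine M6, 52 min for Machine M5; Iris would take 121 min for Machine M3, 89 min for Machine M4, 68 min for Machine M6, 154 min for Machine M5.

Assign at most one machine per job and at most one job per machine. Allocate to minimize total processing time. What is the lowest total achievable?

Optimal: Pioneer→Machine M6 (66 min), Flint→Machine M5 (23 min), Summit→Machine M3 (58 min), Iris→Machine M4 (89 min) — total 66+23+58+89 = 236 min.
Min-entry greedy (repeatedly take the single cheapest remaining cell) gives 332 min, worse by 96.
Swapping Iris↔Summit (Iris→Machine M3 121 min, Summit→Machine M4 160 min) adds 134.
Every other assignment is strictly worse.

Minimum total: 236 min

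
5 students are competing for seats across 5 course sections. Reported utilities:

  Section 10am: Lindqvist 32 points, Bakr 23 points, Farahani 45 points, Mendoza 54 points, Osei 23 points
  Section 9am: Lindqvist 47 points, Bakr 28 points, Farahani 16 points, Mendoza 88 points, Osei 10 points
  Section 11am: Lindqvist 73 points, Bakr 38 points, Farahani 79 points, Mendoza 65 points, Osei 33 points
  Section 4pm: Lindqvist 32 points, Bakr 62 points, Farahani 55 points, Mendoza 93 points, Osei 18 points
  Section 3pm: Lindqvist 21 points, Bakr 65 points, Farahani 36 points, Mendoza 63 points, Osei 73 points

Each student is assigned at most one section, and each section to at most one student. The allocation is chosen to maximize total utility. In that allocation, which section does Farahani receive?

Farahani receives Section 10am.

This is the linear assignment problem.
Optimal: Lindqvist→Section 11am (73 points), Bakr→Section 4pm (62 points), Farahani→Section 10am (45 points), Mendoza→Section 9am (88 points), Osei→Section 3pm (73 points) — total 73+62+45+88+73 = 341 points.
Max-entry greedy (repeatedly take the single best remaining cell) gives 315 points, worse by 26.
Next-best assignment: Lindqvist→Section 10am, Bakr→Section 4pm, Farahani→Section 11am, Mendoza→Section 9am, Osei→Section 3pm = 334 points.
Every other assignment is strictly worse.
Farahani's own top section is Section 11am (79 points), but forcing Farahani→Section 11am and reassigning the rest optimally gives only 334 points — worse by 7.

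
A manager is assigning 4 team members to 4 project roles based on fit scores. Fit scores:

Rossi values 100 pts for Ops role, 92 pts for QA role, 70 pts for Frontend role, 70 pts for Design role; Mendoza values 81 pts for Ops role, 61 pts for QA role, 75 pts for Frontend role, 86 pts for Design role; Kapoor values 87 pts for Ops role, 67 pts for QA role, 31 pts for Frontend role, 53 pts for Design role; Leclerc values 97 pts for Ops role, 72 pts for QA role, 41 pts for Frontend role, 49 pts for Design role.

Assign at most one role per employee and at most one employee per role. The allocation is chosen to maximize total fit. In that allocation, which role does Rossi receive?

Optimal: Rossi→Frontend role (70 pts), Mendoza→Design role (86 pts), Kapoor→QA role (67 pts), Leclerc→Ops role (97 pts) — total 70+86+67+97 = 320 pts.
Rossi's own top role is Ops role (100 pts), but forcing Rossi→Ops role and reassigning the rest optimally gives only 300 pts — worse by 20.

Rossi receives Frontend role.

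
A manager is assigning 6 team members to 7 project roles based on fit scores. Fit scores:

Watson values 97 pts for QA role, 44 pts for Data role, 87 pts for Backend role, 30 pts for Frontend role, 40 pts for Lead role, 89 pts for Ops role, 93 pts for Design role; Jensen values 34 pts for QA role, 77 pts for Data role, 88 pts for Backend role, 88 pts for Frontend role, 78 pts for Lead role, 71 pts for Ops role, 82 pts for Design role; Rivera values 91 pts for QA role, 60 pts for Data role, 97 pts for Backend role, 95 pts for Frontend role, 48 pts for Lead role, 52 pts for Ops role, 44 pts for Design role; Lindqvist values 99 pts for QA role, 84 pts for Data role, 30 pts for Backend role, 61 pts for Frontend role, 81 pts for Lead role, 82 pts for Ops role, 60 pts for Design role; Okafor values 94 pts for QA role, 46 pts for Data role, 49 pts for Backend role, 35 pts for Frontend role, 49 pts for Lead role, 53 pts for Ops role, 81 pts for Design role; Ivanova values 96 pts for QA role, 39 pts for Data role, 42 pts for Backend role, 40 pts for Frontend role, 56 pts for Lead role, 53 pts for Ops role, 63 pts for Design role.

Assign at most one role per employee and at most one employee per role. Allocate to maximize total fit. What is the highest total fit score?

Maximum total: 535 pts

Optimal: Watson→Ops role (89 pts), Jensen→Frontend role (88 pts), Rivera→Backend role (97 pts), Lindqvist→Data role (84 pts), Okafor→Design role (81 pts), Ivanova→QA role (96 pts) — total 89+88+97+84+81+96 = 535 pts.
Max-entry greedy (repeatedly take the single best remaining cell) gives 486 pts, worse by 49.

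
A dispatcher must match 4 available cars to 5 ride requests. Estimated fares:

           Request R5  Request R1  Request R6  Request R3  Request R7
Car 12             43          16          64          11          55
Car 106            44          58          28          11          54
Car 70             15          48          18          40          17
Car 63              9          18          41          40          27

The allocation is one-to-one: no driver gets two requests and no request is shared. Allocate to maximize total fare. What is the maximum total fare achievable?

Max total: $206

Optimal: Car 12→Request R6 ($64), Car 106→Request R7 ($54), Car 70→Request R1 ($48), Car 63→Request R3 ($40) — total 64+54+48+40 = $206.
Row-greedy (each driver in turn takes its best remaining request) gives $189, worse by 17.
Every other assignment is strictly worse.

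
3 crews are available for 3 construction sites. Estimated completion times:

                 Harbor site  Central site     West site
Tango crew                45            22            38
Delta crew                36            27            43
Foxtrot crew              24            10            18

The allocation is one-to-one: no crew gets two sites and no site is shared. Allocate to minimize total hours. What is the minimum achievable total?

Optimal: Tango crew→Central site (22 hours), Delta crew→Harbor site (36 hours), Foxtrot crew→West site (18 hours) — total 22+36+18 = 76 hours.
Next-best assignment: Tango crew→West site, Delta crew→Harbor site, Foxtrot crew→Central site = 84 hours.
Every other assignment is strictly worse.

Min total: 76 hours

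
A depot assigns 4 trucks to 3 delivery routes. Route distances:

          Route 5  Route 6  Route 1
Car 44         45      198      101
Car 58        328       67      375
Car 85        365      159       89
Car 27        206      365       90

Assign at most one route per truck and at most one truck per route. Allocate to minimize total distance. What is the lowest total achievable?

Optimal: Car 44→Route 5 (45 km), Car 58→Route 6 (67 km), Car 85→Route 1 (89 km) — total 45+67+89 = 201 km.
Swapping Car 58↔Car 44 (Car 58→Route 5 328 km, Car 44→Route 6 198 km) adds 414.
Checked against all permutations: 201 km is optimal.

Minimum total: 201 km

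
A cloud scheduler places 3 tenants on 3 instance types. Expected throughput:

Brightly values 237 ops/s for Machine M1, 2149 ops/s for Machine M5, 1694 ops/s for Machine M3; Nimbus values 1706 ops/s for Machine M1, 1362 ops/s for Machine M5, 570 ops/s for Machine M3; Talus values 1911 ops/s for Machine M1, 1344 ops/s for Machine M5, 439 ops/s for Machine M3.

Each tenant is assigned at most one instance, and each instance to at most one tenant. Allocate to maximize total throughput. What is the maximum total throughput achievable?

Max total: 4967 ops/s

Optimal: Brightly→Machine M3 (1694 ops/s), Nimbus→Machine M5 (1362 ops/s), Talus→Machine M1 (1911 ops/s) — total 1694+1362+1911 = 4967 ops/s.
Row-greedy (each tenant in turn takes its best remaining instance) gives 4294 ops/s, worse by 673.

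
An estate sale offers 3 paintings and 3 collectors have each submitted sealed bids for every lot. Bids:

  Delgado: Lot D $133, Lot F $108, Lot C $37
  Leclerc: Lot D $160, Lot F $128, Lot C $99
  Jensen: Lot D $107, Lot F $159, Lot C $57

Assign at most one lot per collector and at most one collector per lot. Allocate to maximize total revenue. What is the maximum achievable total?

Optimal: Delgado→Lot D ($133), Leclerc→Lot C ($99), Jensen→Lot F ($159) — total 133+99+159 = $391.
Checked against all permutations: $391 is optimal.

Max total: $391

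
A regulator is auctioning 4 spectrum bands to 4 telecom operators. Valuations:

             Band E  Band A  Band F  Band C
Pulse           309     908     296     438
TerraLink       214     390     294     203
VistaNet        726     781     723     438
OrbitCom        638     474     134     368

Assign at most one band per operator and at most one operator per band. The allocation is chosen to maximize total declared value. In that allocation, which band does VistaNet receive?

VistaNet receives Band F.

Optimal: Pulse→Band A ($908M), TerraLink→Band C ($203M), VistaNet→Band F ($723M), OrbitCom→Band E ($638M) — total 908+203+723+638 = $2472M.
Column-greedy (each band in turn goes to its best remaining operator) gives $2296M, worse by 176.
VistaNet's own top band is Band A ($781M), but forcing VistaNet→Band A and reassigning the rest optimally gives only $2151M — worse by 321.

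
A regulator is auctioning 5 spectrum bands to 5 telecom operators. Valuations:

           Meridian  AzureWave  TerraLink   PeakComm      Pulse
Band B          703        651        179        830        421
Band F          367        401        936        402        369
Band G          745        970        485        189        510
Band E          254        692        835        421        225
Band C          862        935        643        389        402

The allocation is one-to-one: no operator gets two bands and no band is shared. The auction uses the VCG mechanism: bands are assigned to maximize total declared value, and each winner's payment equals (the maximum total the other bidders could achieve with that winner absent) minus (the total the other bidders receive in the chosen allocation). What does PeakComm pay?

Efficient allocation: Meridian→Band C ($862M), AzureWave→Band G ($970M), TerraLink→Band E ($835M), PeakComm→Band B ($830M), Pulse→Band F ($369M); total welfare W = $3866M.
PeakComm receives Band B at value $830M, so the others get W − 830 = $3036M.
Without PeakComm: best allocation of the remaining 4 bidders over all 5 bands is Meridian→Band C ($862M), AzureWave→Band G ($970M), TerraLink→Band F ($936M), Pulse→Band B ($421M), total $3189M.
VCG payment = (others' best without PeakComm) − (others' welfare with PeakComm) = 3189 − 3036 = $153M.

PeakComm pays $153M.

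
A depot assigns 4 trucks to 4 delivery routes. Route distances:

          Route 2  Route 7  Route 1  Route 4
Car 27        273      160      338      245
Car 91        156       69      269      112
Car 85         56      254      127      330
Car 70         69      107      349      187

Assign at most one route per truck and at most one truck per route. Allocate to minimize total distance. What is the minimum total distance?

Minimum total: 468 km

Treat this as an assignment problem: match each truck to one route.
Optimal: Car 27→Route 7 (160 km), Car 91→Route 4 (112 km), Car 85→Route 1 (127 km), Car 70→Route 2 (69 km) — total 160+112+127+69 = 468 km.
Row-greedy (each truck in turn takes its cheapest remaining route) gives 677 km, worse by 209.
Next-best assignment: Car 27→Route 4, Car 91→Route 7, Car 85→Route 1, Car 70→Route 2 = 510 km.
Swapping Car 70↔Car 27 (Car 70→Route 7 107 km, Car 27→Route 2 273 km) adds 151.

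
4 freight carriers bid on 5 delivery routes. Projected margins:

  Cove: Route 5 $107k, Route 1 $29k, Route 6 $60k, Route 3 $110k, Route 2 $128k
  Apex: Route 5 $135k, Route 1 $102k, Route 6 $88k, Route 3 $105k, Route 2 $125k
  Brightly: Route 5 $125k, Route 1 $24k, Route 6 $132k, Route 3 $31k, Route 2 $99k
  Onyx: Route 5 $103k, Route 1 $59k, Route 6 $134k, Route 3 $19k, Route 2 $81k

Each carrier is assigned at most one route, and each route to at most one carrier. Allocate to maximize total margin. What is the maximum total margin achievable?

Maximum total: $494k

Optimal: Cove→Route 3 ($110k), Apex→Route 2 ($125k), Brightly→Route 5 ($125k), Onyx→Route 6 ($134k) — total 110+125+125+134 = $494k.
Row-greedy (each carrier in turn takes its best remaining route) gives $454k, worse by 40.
Every other assignment is strictly worse.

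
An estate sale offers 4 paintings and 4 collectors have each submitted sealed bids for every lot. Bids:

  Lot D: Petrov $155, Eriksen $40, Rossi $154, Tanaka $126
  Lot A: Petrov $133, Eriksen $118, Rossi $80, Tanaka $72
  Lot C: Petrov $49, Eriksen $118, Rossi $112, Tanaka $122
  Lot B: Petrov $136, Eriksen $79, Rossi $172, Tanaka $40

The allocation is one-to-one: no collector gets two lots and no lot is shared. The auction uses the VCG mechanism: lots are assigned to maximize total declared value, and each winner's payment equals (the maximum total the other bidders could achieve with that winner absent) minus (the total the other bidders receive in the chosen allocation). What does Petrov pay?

Efficient allocation: Petrov→Lot D ($155), Eriksen→Lot A ($118), Rossi→Lot B ($172), Tanaka→Lot C ($122); total welfare W = $567.
Petrov receives Lot D at value $155, so the others get W − 155 = $412.
Without Petrov: best allocation of the remaining 3 bidders over all 4 lots is Eriksen→Lot A ($118), Rossi→Lot B ($172), Tanaka→Lot D ($126), total $416.
VCG payment = (others' best without Petrov) − (others' welfare with Petrov) = 416 − 412 = $4.

Petrov pays $4.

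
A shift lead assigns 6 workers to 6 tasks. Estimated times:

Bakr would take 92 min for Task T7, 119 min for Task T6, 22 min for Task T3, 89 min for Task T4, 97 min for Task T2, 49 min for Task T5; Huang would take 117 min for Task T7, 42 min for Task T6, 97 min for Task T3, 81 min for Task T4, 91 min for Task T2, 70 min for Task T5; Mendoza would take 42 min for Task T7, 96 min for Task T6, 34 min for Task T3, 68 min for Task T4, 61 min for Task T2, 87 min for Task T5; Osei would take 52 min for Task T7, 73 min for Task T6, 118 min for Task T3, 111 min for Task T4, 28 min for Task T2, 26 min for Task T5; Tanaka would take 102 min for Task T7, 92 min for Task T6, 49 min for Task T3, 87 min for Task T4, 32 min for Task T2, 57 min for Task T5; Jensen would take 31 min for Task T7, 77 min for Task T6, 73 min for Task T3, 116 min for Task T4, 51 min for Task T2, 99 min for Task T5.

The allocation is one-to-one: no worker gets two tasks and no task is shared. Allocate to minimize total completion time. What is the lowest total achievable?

Min total: 221 min

Optimal: Bakr→Task T3 (22 min), Huang→Task T6 (42 min), Mendoza→Task T4 (68 min), Osei→Task T5 (26 min), Tanaka→Task T2 (32 min), Jensen→Task T7 (31 min) — total 22+42+68+26+32+31 = 221 min.
Swapping Jensen↔Huang (Jensen→Task T6 77 min, Huang→Task T7 117 min) adds 121.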